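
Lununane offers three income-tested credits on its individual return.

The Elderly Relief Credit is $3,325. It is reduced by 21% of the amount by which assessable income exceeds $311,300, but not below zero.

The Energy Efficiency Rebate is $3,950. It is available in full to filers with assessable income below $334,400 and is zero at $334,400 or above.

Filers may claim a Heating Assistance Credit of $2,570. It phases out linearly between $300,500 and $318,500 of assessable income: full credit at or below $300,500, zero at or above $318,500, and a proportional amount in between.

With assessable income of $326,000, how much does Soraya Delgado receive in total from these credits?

$4,188

Elderly Relief Credit: 21% of the $14,700 excess over $311,300 is $3,087; credit = $3,325 − $3,087 = $238.
Energy Efficiency Rebate: $326,000 is below the $334,400 cutoff, so the full $3,950 applies.
Heating Assistance Credit: $326,000 is at or above $318,500, so the credit is $0.
Total: $238 + $3,950 + $0 = $4,188.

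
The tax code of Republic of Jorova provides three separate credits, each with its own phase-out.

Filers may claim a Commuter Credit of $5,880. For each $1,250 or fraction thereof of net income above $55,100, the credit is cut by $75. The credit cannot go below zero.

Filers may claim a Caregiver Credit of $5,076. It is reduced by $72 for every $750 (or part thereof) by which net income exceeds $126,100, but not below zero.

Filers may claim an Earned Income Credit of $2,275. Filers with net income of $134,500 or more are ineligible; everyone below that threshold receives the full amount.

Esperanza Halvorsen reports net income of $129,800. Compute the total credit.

Commuter Credit: income exceeds $55,100 by $74,700, which is 60 full-or-partial $1,250 increments; reduction = 60 × $75 = $4,500, leaving $1,380.
Caregiver Credit: income exceeds $126,100 by $3,700, which is 5 full-or-partial $750 increments; reduction = 5 × $72 = $360, leaving $4,716.
Earned Income Credit: $129,800 is below the $134,500 cutoff, so the full $2,275 applies.
Total: $1,380 + $4,716 + $2,275 = $8,371.

$8,371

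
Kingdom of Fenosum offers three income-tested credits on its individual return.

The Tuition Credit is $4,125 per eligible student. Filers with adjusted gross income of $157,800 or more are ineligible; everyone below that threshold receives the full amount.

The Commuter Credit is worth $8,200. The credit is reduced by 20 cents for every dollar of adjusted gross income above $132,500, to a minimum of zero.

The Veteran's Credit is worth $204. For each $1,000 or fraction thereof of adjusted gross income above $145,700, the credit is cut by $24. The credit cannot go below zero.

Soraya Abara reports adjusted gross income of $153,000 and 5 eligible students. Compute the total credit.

Tuition Credit: base = 5 × $4,125 = $20,625. $153,000 is below the $157,800 cutoff, so the full $20,625 applies.
Commuter Credit: 20% of the $20,500 excess over $132,500 is $4,100; credit = $8,200 − $4,100 = $4,100.
Veteran's Credit: income exceeds $145,700 by $7,300, which is 8 full-or-partial $1,000 increments; reduction = 8 × $24 = $192, leaving $12.
Total: $20,625 + $4,100 + $12 = $24,737.

$24,737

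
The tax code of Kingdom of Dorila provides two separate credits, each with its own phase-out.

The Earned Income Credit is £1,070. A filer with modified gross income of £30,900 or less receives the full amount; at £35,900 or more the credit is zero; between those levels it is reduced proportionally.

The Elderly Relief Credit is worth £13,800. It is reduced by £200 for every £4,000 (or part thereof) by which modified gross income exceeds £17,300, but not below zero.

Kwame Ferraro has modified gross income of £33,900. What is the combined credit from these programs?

Earned Income Credit: £33,900 is £3,000 into a £5,000 phase-out range, leaving 2,000/5,000 of the credit: £1,070 × 2,000/5,000 = £428.
Elderly Relief Credit: income exceeds £17,300 by £16,600, which is 5 full-or-partial £4,000 increments; reduction = 5 × £200 = £1,000, leaving £12,800.
Total: £428 + £12,800 = £13,228.

£13,228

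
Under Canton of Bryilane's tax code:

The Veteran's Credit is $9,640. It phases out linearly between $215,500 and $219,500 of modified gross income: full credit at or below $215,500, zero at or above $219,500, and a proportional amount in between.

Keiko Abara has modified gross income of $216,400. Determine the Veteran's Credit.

Veteran's Credit: $216,400 is $900 into a $4,000 phase-out range, leaving 3,100/4,000 of the credit: $9,640 × 3,100/4,000 = $7,471.

$7,471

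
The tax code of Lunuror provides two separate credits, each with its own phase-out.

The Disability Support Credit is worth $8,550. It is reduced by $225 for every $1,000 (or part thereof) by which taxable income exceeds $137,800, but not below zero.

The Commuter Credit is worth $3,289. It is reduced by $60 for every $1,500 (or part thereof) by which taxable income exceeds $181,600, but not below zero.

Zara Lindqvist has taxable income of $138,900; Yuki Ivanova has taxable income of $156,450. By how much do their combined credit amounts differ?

$3,825

Zara ($138,900): Disability Support Credit: income exceeds $137,800 by $1,100, which is 2 full-or-partial $1,000 increments; reduction = 2 × $225 = $450, leaving $8,100. Commuter Credit: $138,900 is at or below the $181,600 threshold, so the full $3,289 applies. total $8,100 + $3,289 = $11,389
Yuki ($156,450): Disability Support Credit: income exceeds $137,800 by $18,650, which is 19 full-or-partial $1,000 increments; reduction = 19 × $225 = $4,275, leaving $4,275. Commuter Credit: $156,450 is at or below the $181,600 threshold, so the full $3,289 applies. total $4,275 + $3,289 = $7,564
Difference: |$11,389 − $7,564| = $3,825.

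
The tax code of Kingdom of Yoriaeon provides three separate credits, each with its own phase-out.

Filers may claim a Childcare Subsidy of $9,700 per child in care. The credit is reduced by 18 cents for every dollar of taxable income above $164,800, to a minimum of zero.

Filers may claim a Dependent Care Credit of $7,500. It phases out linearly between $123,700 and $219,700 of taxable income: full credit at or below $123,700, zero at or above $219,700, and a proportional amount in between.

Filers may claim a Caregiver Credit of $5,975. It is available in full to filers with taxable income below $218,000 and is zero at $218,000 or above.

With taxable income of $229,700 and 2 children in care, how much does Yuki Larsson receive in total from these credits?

Childcare Subsidy: base = 2 × $9,700 = $19,400. 18% of the $64,900 excess over $164,800 is $11,682; credit = $19,400 − $11,682 = $7,718.
Dependent Care Credit: $229,700 is at or above $219,700, so the credit is $0.
Caregiver Credit: $229,700 meets or exceeds the $218,000 cutoff, so the credit is $0.
Total: $7,718 + $0 + $0 = $7,718.

$7,718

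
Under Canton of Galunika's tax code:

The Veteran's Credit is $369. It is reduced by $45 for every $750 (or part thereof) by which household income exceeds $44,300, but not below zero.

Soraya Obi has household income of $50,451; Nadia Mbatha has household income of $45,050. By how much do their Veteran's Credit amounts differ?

Soraya ($50,451): Veteran's Credit: income exceeds $44,300 by $6,151 → 9 increments × $45 = $405 ≥ base, so the credit is $0.
Nadia ($45,050): Veteran's Credit: income exceeds $44,300 by $750, which is 1 full-or-partial $750 increment; reduction = 1 × $45 = $45, leaving $324.
Difference: |$0 − $324| = $324.

$324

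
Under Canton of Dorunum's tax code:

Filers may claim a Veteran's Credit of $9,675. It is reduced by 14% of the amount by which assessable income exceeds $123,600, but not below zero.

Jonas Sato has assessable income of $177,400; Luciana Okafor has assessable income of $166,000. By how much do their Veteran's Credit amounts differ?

$1,596

Jonas ($177,400): Veteran's Credit: 14% of the $53,800 excess over $123,600 is $7,532; credit = $9,675 − $7,532 = $2,143.
Luciana ($166,000): Veteran's Credit: 14% of the $42,400 excess over $123,600 is $5,936; credit = $9,675 − $5,936 = $3,739.
Difference: |$2,143 − $3,739| = $1,596.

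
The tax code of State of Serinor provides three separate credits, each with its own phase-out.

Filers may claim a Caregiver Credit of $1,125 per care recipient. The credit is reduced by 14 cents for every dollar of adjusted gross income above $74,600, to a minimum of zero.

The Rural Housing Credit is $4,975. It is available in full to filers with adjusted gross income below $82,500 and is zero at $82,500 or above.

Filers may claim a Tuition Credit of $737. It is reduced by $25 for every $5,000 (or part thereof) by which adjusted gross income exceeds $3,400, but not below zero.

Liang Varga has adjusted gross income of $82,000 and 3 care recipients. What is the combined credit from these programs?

$7,651

Caregiver Credit: base = 3 × $1,125 = $3,375. 14% of the $7,400 excess over $74,600 is $1,036; credit = $3,375 − $1,036 = $2,339.
Rural Housing Credit: $82,000 is below the $82,500 cutoff, so the full $4,975 applies.
Tuition Credit: income exceeds $3,400 by $78,600, which is 16 full-or-partial $5,000 increments; reduction = 16 × $25 = $400, leaving $337.
Total: $2,339 + $4,975 + $337 = $7,651.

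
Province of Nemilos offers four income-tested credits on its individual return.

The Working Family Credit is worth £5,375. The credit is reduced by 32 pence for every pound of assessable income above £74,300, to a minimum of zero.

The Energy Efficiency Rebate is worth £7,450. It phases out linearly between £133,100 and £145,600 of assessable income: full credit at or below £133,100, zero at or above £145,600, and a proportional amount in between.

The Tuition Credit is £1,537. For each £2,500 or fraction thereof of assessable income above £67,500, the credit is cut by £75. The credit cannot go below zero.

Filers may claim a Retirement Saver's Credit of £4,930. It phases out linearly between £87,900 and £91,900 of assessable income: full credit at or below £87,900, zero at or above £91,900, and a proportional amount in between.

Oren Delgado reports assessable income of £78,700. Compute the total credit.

£17,509

Working Family Credit: 32% of the £4,400 excess over £74,300 is £1,408; credit = £5,375 − £1,408 = £3,967.
Energy Efficiency Rebate: £78,700 is at or below the £133,100 threshold, so the full £7,450 applies.
Tuition Credit: income exceeds £67,500 by £11,200, which is 5 full-or-partial £2,500 increments; reduction = 5 × £75 = £375, leaving £1,162.
Retirement Saver's Credit: £78,700 is at or below the £87,900 threshold, so the full £4,930 applies.
Total: £3,967 + £7,450 + £1,162 + £4,930 = £17,509.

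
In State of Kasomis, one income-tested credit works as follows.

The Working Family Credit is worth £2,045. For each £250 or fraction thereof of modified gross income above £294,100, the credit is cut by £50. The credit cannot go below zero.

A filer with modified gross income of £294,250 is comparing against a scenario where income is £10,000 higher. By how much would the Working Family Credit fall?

At £294,250 — income exceeds £294,100 by £150, which is 1 full-or-partial £250 increment; reduction = 1 × £50 = £50, leaving £1,995.
At £304,250 — income exceeds £294,100 by £10,150 → 41 increments × £50 = £2,050 ≥ base, so the credit is £0.
Lost: £1,995 − £0 = £1,995.

£1,995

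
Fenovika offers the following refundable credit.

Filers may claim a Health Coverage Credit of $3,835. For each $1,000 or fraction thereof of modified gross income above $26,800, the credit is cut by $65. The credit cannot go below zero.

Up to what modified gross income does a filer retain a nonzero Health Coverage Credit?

After 58 increments the reduction is 58 × $65 = $3,770, leaving $65; one more increment wipes it out. Increment 58 ends at excess 58 × $1,000 = $58,000, so the highest qualifying income is $26,800 + $58,000 = $84,800.

$84,800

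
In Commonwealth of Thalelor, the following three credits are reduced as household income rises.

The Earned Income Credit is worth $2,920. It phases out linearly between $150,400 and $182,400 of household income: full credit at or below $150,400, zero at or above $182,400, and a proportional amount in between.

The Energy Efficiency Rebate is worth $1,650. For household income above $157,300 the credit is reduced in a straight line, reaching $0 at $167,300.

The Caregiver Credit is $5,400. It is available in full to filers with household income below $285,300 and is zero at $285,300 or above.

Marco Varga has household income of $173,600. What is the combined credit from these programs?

$6,203

Earned Income Credit: $173,600 is $23,200 into a $32,000 phase-out range, leaving 8,800/32,000 of the credit: $2,920 × 8,800/32,000 = $803.
Energy Efficiency Rebate: $173,600 is at or above $167,300, so the credit is $0.
Caregiver Credit: $173,600 is below the $285,300 cutoff, so the full $5,400 applies.
Total: $803 + $0 + $5,400 = $6,203.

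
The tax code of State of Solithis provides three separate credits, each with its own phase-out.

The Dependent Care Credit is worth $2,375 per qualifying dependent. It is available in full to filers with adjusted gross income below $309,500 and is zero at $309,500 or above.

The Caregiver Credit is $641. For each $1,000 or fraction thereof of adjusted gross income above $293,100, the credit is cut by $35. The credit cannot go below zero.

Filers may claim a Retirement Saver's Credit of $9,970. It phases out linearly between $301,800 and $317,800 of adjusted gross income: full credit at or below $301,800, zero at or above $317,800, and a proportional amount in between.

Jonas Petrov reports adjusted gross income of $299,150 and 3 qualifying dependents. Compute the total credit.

Dependent Care Credit: base = 3 × $2,375 = $7,125. $299,150 is below the $309,500 cutoff, so the full $7,125 applies.
Caregiver Credit: income exceeds $293,100 by $6,050, which is 7 full-or-partial $1,000 increments; reduction = 7 × $35 = $245, leaving $396.
Retirement Saver's Credit: $299,150 is at or below the $301,800 threshold, so the full $9,970 applies.
Total: $7,125 + $396 + $9,970 = $17,491.

$17,491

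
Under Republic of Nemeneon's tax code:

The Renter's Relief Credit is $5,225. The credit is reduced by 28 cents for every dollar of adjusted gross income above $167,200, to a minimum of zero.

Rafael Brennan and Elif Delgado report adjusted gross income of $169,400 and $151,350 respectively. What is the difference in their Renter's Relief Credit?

$616

Rafael ($169,400): Renter's Relief Credit: 28% of the $2,200 excess over $167,200 is $616; credit = $5,225 − $616 = $4,609.
Elif ($151,350): Renter's Relief Credit: $151,350 is at or below the $167,200 threshold, so the full $5,225 applies.
Difference: |$4,609 − $5,225| = $616.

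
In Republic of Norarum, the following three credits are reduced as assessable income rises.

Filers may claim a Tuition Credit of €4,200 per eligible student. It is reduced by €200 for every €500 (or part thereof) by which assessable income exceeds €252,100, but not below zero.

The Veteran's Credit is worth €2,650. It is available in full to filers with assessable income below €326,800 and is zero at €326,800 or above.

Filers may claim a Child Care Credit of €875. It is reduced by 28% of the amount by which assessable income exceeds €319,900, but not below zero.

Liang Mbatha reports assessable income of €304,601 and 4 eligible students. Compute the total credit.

Tuition Credit: base = 4 × €4,200 = €16,800. income exceeds €252,100 by €52,501 → 106 increments × €200 = €21,200 ≥ base, so the credit is €0.
Veteran's Credit: €304,601 is below the €326,800 cutoff, so the full €2,650 applies.
Child Care Credit: €304,601 is at or below the €319,900 threshold, so the full €875 applies.
Total: €0 + €2,650 + €875 = €3,525.

€3,525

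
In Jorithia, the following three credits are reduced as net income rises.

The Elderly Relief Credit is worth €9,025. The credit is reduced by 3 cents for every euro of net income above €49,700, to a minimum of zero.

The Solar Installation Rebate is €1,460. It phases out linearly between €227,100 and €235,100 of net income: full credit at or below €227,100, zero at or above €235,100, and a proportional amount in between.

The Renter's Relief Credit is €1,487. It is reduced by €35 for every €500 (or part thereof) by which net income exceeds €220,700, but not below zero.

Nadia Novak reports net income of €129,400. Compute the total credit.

€9,581

Elderly Relief Credit: 3% of the €79,700 excess over €49,700 is €2,391; credit = €9,025 − €2,391 = €6,634.
Solar Installation Rebate: €129,400 is at or below the €227,100 threshold, so the full €1,460 applies.
Renter's Relief Credit: €129,400 is at or below the €220,700 threshold, so the full €1,487 applies.
Total: €6,634 + €1,460 + €1,487 = €9,581.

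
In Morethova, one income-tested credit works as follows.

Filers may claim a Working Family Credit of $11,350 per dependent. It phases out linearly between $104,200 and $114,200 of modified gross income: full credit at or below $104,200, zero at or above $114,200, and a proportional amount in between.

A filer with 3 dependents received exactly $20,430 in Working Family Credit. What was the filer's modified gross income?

Full credit = 3 × $11,350 = $34,050.
$20,430 is 20,430/34,050 of the full $34,050, so 13,620/34,050 of the $10,000 range has been used: income = $104,200 + $10,000 × 13,620/34,050 = $108,200.

$108,200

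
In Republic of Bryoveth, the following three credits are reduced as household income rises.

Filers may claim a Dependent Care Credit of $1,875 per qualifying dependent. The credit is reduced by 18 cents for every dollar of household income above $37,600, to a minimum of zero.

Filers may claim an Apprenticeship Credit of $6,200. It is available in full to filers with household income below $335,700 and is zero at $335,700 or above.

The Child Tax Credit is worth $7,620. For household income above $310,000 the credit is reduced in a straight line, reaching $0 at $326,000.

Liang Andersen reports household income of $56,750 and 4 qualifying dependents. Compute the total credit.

Dependent Care Credit: base = 4 × $1,875 = $7,500. 18% of the $19,150 excess over $37,600 is $3,447; credit = $7,500 − $3,447 = $4,053.
Apprenticeship Credit: $56,750 is below the $335,700 cutoff, so the full $6,200 applies.
Child Tax Credit: $56,750 is at or below the $310,000 threshold, so the full $7,620 applies.
Total: $4,053 + $6,200 + $7,620 = $17,873.

$17,873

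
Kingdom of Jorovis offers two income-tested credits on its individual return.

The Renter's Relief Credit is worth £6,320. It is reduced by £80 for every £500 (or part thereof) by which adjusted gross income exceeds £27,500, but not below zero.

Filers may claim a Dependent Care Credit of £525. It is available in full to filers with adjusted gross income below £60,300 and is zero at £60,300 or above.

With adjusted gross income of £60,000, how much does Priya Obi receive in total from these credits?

Renter's Relief Credit: income exceeds £27,500 by £32,500, which is 65 full-or-partial £500 increments; reduction = 65 × £80 = £5,200, leaving £1,120.
Dependent Care Credit: £60,000 is below the £60,300 cutoff, so the full £525 applies.
Total: £1,120 + £525 = £1,645.

£1,645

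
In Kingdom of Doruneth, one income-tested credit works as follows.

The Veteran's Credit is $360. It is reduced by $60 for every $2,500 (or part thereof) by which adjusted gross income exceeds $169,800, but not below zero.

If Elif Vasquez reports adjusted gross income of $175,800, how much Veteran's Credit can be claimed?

$180

Veteran's Credit: income exceeds $169,800 by $6,000, which is 3 full-or-partial $2,500 increments; reduction = 3 × $60 = $180, leaving $180.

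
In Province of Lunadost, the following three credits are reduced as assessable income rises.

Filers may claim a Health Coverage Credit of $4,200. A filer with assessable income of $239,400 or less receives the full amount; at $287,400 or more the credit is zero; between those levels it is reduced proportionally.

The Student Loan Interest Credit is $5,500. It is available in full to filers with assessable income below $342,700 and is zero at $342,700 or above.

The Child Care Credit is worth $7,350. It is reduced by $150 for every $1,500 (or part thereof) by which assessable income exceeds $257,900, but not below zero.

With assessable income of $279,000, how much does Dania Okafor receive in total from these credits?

$11,335

Health Coverage Credit: $279,000 is $39,600 into a $48,000 phase-out range, leaving 8,400/48,000 of the credit: $4,200 × 8,400/48,000 = $735.
Student Loan Interest Credit: $279,000 is below the $342,700 cutoff, so the full $5,500 applies.
Child Care Credit: income exceeds $257,900 by $21,100, which is 15 full-or-partial $1,500 increments; reduction = 15 × $150 = $2,250, leaving $5,100.
Total: $735 + $5,500 + $5,100 = $11,335.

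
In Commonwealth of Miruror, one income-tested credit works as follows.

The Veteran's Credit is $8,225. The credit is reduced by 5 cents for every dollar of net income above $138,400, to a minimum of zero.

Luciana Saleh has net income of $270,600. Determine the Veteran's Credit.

Veteran's Credit: 5% of the $132,200 excess over $138,400 is $6,610; credit = $8,225 − $6,610 = $1,615.

$1,615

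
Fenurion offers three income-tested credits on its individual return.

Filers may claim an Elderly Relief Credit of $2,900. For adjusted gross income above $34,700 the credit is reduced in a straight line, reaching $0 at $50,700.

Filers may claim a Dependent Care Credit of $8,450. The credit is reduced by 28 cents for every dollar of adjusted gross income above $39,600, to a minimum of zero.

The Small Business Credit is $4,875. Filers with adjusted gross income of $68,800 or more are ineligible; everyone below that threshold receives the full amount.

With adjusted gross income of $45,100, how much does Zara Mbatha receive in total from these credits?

Elderly Relief Credit: $45,100 is $10,400 into a $16,000 phase-out range, leaving 5,600/16,000 of the credit: $2,900 × 5,600/16,000 = $1,015.
Dependent Care Credit: 28% of the $5,500 excess over $39,600 is $1,540; credit = $8,450 − $1,540 = $6,910.
Small Business Credit: $45,100 is below the $68,800 cutoff, so the full $4,875 applies.
Total: $1,015 + $6,910 + $4,875 = $12,800.

$12,800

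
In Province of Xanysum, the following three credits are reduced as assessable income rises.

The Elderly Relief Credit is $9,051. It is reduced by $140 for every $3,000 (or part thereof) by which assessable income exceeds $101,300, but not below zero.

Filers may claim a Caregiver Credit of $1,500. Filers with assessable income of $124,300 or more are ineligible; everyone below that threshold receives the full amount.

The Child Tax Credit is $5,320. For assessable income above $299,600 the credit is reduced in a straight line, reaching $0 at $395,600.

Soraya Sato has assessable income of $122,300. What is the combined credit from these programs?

Elderly Relief Credit: income exceeds $101,300 by $21,000, which is 7 full-or-partial $3,000 increments; reduction = 7 × $140 = $980, leaving $8,071.
Caregiver Credit: $122,300 is below the $124,300 cutoff, so the full $1,500 applies.
Child Tax Credit: $122,300 is at or below the $299,600 threshold, so the full $5,320 applies.
Total: $8,071 + $1,500 + $5,320 = $14,891.

$14,891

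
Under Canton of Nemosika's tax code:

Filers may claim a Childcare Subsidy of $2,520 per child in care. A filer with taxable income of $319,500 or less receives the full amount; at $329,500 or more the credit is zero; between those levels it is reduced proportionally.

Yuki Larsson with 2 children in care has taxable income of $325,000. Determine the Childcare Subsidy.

Childcare Subsidy: base = 2 × $2,520 = $5,040. $325,000 is $5,500 into a $10,000 phase-out range, leaving 4,500/10,000 of the credit: $5,040 × 4,500/10,000 = $2,268.

$2,268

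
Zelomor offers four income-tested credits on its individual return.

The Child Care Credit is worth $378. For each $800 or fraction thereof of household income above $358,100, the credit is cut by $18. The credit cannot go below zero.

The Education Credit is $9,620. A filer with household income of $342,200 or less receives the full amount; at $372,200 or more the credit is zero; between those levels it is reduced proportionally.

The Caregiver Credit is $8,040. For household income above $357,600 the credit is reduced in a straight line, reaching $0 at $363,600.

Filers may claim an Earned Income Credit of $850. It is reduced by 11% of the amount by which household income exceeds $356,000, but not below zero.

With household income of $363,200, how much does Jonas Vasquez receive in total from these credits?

$3,732

Child Care Credit: income exceeds $358,100 by $5,100, which is 7 full-or-partial $800 increments; reduction = 7 × $18 = $126, leaving $252.
Education Credit: $363,200 is $21,000 into a $30,000 phase-out range, leaving 9,000/30,000 of the credit: $9,620 × 9,000/30,000 = $2,886.
Caregiver Credit: $363,200 is $5,600 into a $6,000 phase-out range, leaving 400/6,000 of the credit: $8,040 × 400/6,000 = $536.
Earned Income Credit: 11% of the $7,200 excess over $356,000 is $792; credit = $850 − $792 = $58.
Total: $252 + $2,886 + $536 + $58 = $3,732.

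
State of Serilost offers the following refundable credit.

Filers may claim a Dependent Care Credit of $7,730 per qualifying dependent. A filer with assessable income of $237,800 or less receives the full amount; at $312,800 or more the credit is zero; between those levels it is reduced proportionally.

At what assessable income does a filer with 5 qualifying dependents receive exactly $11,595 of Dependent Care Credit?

$290,300

Full credit = 5 × $7,730 = $38,650.
$11,595 is 11,595/38,650 of the full $38,650, so 27,055/38,650 of the $75,000 range has been used: income = $237,800 + $75,000 × 27,055/38,650 = $290,300.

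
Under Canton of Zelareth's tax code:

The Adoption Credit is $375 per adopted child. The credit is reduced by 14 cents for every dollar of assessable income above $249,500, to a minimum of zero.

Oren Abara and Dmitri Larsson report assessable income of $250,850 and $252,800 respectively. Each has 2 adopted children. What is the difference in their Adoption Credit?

$273

Oren ($250,850): Adoption Credit: base = 2 × $375 = $750. 14% of the $1,350 excess over $249,500 is $189; credit = $750 − $189 = $561.
Dmitri ($252,800): Adoption Credit: base = 2 × $375 = $750. 14% of the $3,300 excess over $249,500 is $462; credit = $750 − $462 = $288.
Difference: |$561 − $288| = $273.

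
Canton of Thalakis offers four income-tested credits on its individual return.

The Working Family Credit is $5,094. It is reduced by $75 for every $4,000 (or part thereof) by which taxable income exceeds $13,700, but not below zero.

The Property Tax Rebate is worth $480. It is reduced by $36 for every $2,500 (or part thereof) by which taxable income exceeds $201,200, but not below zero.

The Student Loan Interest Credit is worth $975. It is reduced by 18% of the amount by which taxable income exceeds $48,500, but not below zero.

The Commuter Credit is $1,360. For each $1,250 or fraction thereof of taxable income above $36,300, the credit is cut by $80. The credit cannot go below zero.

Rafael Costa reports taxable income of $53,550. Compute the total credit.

Working Family Credit: income exceeds $13,700 by $39,850, which is 10 full-or-partial $4,000 increments; reduction = 10 × $75 = $750, leaving $4,344.
Property Tax Rebate: $53,550 is at or below the $201,200 threshold, so the full $480 applies.
Student Loan Interest Credit: 18% of the $5,050 excess over $48,500 is $909; credit = $975 − $909 = $66.
Commuter Credit: income exceeds $36,300 by $17,250, which is 14 full-or-partial $1,250 increments; reduction = 14 × $80 = $1,120, leaving $240.
Total: $4,344 + $480 + $66 + $240 = $5,130.

$5,130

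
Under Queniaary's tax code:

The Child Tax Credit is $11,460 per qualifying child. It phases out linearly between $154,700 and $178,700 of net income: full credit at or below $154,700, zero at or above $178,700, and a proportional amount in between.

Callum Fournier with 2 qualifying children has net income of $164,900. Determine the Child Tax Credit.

$13,179

Child Tax Credit: base = 2 × $11,460 = $22,920. $164,900 is $10,200 into a $24,000 phase-out range, leaving 13,800/24,000 of the credit: $22,920 × 13,800/24,000 = $13,179.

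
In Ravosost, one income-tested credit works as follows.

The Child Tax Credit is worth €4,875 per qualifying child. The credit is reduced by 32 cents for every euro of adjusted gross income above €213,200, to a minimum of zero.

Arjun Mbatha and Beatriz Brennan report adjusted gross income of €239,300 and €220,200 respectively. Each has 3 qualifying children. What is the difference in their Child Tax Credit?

Arjun (€239,300): Child Tax Credit: base = 3 × €4,875 = €14,625. 32% of the €26,100 excess over €213,200 is €8,352; credit = €14,625 − €8,352 = €6,273.
Beatriz (€220,200): Child Tax Credit: base = 3 × €4,875 = €14,625. 32% of the €7,000 excess over €213,200 is €2,240; credit = €14,625 − €2,240 = €12,385.
Difference: |€6,273 − €12,385| = €6,112.

€6,112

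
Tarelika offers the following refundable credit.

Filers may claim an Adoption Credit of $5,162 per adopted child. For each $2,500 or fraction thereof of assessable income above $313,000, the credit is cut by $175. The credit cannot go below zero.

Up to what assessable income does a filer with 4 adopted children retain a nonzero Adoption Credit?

$605,500

Full credit = 4 × $5,162 = $20,648.
After 117 increments the reduction is 117 × $175 = $20,475, leaving $173; one more increment wipes it out. Increment 117 ends at excess 117 × $2,500 = $292,500, so the highest qualifying income is $313,000 + $292,500 = $605,500.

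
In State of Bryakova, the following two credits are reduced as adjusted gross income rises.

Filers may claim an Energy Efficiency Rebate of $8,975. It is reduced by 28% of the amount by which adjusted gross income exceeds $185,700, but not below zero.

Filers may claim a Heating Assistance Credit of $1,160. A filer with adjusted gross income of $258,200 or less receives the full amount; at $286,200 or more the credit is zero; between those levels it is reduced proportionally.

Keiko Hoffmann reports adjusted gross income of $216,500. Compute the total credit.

Energy Efficiency Rebate: 28% of the $30,800 excess over $185,700 is $8,624; credit = $8,975 − $8,624 = $351.
Heating Assistance Credit: $216,500 is at or below the $258,200 threshold, so the full $1,160 applies.
Total: $351 + $1,160 = $1,511.

$1,511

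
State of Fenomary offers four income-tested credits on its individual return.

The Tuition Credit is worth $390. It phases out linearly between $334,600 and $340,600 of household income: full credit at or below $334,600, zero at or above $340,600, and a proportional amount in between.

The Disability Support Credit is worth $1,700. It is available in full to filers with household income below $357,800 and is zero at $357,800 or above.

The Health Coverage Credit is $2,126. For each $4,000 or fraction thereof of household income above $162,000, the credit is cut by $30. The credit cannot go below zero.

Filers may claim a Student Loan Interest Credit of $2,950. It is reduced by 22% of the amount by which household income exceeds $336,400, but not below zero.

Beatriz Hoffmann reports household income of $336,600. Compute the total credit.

$5,672

Tuition Credit: $336,600 is $2,000 into a $6,000 phase-out range, leaving 4,000/6,000 of the credit: $390 × 4,000/6,000 = $260.
Disability Support Credit: $336,600 is below the $357,800 cutoff, so the full $1,700 applies.
Health Coverage Credit: income exceeds $162,000 by $174,600, which is 44 full-or-partial $4,000 increments; reduction = 44 × $30 = $1,320, leaving $806.
Student Loan Interest Credit: 22% of the $200 excess over $336,400 is $44; credit = $2,950 − $44 = $2,906.
Total: $260 + $1,700 + $806 + $2,906 = $5,672.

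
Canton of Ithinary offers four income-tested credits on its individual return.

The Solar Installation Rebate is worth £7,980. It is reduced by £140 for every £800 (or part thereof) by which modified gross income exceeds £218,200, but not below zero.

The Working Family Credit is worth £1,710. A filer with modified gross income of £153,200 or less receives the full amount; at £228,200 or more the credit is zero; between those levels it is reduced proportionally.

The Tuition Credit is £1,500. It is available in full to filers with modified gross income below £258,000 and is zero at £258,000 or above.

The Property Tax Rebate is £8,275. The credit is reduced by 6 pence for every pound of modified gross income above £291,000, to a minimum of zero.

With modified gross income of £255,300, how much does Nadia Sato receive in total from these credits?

£11,175

Solar Installation Rebate: income exceeds £218,200 by £37,100, which is 47 full-or-partial £800 increments; reduction = 47 × £140 = £6,580, leaving £1,400.
Working Family Credit: £255,300 is at or above £228,200, so the credit is £0.
Tuition Credit: £255,300 is below the £258,000 cutoff, so the full £1,500 applies.
Property Tax Rebate: £255,300 is at or below the £291,000 threshold, so the full £8,275 applies.
Total: £1,400 + £0 + £1,500 + £8,275 = £11,175.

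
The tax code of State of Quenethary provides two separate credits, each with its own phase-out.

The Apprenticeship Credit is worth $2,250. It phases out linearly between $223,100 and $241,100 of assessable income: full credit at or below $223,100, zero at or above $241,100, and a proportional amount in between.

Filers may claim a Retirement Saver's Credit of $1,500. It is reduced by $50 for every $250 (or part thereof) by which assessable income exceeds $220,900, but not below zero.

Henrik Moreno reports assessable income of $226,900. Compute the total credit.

Apprenticeship Credit: $226,900 is $3,800 into a $18,000 phase-out range, leaving 14,200/18,000 of the credit: $2,250 × 14,200/18,000 = $1,775.
Retirement Saver's Credit: income exceeds $220,900 by $6,000, which is 24 full-or-partial $250 increments; reduction = 24 × $50 = $1,200, leaving $300.
Total: $1,775 + $300 = $2,075.

$2,075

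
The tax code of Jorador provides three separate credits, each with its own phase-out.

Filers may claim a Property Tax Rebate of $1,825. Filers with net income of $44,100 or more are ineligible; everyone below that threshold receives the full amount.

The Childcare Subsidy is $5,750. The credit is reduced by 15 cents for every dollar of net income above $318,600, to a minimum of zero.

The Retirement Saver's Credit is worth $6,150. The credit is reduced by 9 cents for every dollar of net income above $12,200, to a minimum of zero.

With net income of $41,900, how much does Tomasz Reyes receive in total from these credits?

Property Tax Rebate: $41,900 is below the $44,100 cutoff, so the full $1,825 applies.
Childcare Subsidy: $41,900 is at or below the $318,600 threshold, so the full $5,750 applies.
Retirement Saver's Credit: 9% of the $29,700 excess over $12,200 is $2,673; credit = $6,150 − $2,673 = $3,477.
Total: $1,825 + $5,750 + $3,477 = $11,052.

$11,052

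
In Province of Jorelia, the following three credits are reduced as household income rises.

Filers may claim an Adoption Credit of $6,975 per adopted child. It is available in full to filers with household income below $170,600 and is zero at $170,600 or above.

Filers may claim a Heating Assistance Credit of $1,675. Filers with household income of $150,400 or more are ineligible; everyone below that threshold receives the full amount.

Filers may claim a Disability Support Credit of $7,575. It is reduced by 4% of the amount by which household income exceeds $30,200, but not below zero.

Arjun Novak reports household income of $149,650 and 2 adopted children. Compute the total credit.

Adoption Credit: base = 2 × $6,975 = $13,950. $149,650 is below the $170,600 cutoff, so the full $13,950 applies.
Heating Assistance Credit: $149,650 is below the $150,400 cutoff, so the full $1,675 applies.
Disability Support Credit: 4% of the $119,450 excess over $30,200 is $4,778; credit = $7,575 − $4,778 = $2,797.
Total: $13,950 + $1,675 + $2,797 = $18,422.

$18,422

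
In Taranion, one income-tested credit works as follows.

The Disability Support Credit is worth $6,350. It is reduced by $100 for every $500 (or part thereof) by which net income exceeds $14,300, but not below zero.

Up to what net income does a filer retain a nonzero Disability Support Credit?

After 63 increments the reduction is 63 × $100 = $6,300, leaving $50; one more increment wipes it out. Increment 63 ends at excess 63 × $500 = $31,500, so the highest qualifying income is $14,300 + $31,500 = $45,800.

$45,800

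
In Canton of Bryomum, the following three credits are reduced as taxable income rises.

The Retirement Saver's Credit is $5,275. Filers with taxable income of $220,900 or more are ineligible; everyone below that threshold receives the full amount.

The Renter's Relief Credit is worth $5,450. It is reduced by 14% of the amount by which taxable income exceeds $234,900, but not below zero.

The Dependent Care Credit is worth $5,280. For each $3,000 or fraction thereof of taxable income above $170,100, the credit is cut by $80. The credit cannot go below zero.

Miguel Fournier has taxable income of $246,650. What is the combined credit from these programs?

$7,005

Retirement Saver's Credit: $246,650 meets or exceeds the $220,900 cutoff, so the credit is $0.
Renter's Relief Credit: 14% of the $11,750 excess over $234,900 is $1,645; credit = $5,450 − $1,645 = $3,805.
Dependent Care Credit: income exceeds $170,100 by $76,550, which is 26 full-or-partial $3,000 increments; reduction = 26 × $80 = $2,080, leaving $3,200.
Total: $0 + $3,805 + $3,200 = $7,005.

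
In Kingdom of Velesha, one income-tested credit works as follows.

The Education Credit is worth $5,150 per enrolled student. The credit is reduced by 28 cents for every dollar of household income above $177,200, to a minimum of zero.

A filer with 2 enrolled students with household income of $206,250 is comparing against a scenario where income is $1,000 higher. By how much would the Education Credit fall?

At $206,250 — base = 2 × $5,150 = $10,300. 28% of the $29,050 excess over $177,200 is $8,134; credit = $10,300 − $8,134 = $2,166.
At $207,250 — base = 2 × $5,150 = $10,300. 28% of the $30,050 excess over $177,200 is $8,414; credit = $10,300 − $8,414 = $1,886.
Lost: $2,166 − $1,886 = $280.

$280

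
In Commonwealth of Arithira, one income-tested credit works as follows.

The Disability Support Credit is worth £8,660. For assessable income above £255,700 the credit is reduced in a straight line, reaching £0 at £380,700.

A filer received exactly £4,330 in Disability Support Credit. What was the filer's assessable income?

£318,200

£4,330 is 4,330/8,660 of the full £8,660, so 4,330/8,660 of the £125,000 range has been used: income = £255,700 + £125,000 × 4,330/8,660 = £318,200.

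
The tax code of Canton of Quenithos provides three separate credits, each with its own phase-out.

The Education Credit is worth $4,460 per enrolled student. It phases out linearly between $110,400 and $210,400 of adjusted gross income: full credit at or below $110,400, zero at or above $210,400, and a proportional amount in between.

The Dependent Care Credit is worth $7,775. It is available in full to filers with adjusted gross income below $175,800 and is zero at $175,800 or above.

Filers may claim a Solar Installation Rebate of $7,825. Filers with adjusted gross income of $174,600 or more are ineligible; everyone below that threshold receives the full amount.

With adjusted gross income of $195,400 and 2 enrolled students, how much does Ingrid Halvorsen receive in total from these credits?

$1,338

Education Credit: base = 2 × $4,460 = $8,920. $195,400 is $85,000 into a $100,000 phase-out range, leaving 15,000/100,000 of the credit: $8,920 × 15,000/100,000 = $1,338.
Dependent Care Credit: $195,400 meets or exceeds the $175,800 cutoff, so the credit is $0.
Solar Installation Rebate: $195,400 meets or exceeds the $174,600 cutoff, so the credit is $0.
Total: $1,338 + $0 + $0 = $1,338.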